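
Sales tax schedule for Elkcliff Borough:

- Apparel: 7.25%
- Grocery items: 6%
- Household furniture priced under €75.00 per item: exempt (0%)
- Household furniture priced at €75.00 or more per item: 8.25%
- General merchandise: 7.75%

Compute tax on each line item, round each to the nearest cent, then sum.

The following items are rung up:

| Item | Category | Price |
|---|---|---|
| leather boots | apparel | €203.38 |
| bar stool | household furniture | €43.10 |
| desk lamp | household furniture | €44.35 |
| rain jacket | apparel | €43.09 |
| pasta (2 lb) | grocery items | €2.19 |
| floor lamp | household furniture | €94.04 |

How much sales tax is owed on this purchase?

Leather boots €203.38: apparel → 7.25% → €14.75
Bar stool €43.10: household furniture, under €75.00 → 0% → €0.00
Desk lamp €44.35: household furniture, under €75.00 → 0% → €0.00
Rain jacket €43.09: apparel → 7.25% → €3.12
Pasta (2 lb) €2.19: grocery items → 6% → €0.13
Floor lamp €94.04: household furniture, €75.00 or more → 8.25% → €7.76
Total tax = €14.75 + €3.12 + €0.13 + €7.76 = €25.76

€25.76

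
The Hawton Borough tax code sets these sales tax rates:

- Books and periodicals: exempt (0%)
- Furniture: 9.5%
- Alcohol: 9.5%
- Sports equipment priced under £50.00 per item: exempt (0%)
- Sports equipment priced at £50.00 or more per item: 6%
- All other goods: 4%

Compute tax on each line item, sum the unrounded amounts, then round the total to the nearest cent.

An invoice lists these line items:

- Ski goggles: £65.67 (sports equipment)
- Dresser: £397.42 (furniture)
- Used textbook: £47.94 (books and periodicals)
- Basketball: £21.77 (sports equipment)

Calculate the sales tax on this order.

£41.70

Ski goggles £65.67: sports equipment, £50.00 or more → 6% → £3.9402
Dresser £397.42: furniture → 9.5% → £37.7549
Used textbook £47.94: books and periodicals → 0% → £0.00
Basketball £21.77: sports equipment, under £50.00 → 0% → £0.00
Unrounded tax sum = £41.6951 → £41.70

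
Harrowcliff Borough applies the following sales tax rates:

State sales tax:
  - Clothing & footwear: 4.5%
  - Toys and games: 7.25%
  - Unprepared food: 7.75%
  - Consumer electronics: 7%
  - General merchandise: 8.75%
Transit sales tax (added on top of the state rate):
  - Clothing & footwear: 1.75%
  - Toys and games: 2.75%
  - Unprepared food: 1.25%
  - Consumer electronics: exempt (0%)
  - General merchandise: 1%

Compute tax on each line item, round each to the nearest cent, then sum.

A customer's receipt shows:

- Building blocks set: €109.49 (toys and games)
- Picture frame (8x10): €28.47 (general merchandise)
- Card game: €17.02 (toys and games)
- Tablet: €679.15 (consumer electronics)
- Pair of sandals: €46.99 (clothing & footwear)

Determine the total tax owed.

Building blocks set €109.49: toys and games → 7.25% + 2.75% transit = 10% → €10.95
Picture frame (8x10) €28.47: general merchandise → 8.75% + 1% transit = 9.75% → €2.78
Card game €17.02: toys and games → 7.25% + 2.75% transit = 10% → €1.70
Tablet €679.15: consumer electronics → 7% + 0% transit = 7% → €47.54
Pair of sandals €46.99: clothing & footwear → 4.5% + 1.75% transit = 6.25% → €2.94
Total tax = €10.95 + €2.78 + €1.70 + €47.54 + €2.94 = €65.91

€65.91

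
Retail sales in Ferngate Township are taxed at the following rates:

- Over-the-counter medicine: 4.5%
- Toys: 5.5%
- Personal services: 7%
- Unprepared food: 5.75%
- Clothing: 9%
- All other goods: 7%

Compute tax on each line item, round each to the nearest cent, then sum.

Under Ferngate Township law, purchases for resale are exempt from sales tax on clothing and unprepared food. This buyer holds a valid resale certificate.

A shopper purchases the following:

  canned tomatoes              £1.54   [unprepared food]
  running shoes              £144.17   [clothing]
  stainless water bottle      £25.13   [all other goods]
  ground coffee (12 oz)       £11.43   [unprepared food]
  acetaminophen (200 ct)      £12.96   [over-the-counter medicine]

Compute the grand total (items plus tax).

Canned tomatoes £1.54: unprepared food, buyer-exempt → 0% → £0.00
Running shoes £144.17: clothing, buyer-exempt → 0% → £0.00
Stainless water bottle £25.13: all other goods → 7% → £1.76
Ground coffee (12 oz) £11.43: unprepared food, buyer-exempt → 0% → £0.00
Acetaminophen (200 ct) £12.96: over-the-counter medicine → 4.5% → £0.58
Subtotal = £195.23; tax = £2.34; total due = £197.57

£197.57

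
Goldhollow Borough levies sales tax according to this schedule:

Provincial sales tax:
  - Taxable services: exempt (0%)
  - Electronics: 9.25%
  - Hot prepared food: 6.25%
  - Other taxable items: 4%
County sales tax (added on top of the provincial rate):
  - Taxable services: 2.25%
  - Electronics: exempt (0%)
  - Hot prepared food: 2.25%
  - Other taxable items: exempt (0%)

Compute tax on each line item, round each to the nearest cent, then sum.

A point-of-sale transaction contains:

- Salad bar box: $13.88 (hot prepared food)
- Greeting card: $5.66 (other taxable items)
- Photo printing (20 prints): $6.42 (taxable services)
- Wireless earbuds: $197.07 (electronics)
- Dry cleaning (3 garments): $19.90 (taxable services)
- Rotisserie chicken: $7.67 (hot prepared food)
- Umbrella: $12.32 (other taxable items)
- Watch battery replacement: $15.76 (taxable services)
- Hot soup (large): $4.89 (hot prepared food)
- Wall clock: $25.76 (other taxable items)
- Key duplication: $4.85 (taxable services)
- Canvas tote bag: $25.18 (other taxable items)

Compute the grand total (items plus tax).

Salad bar box $13.88: hot prepared food → 6.25% + 2.25% county = 8.5% → $1.18
Greeting card $5.66: other taxable items → 4% + 0% county = 4% → $0.23
Photo printing (20 prints) $6.42: taxable services → 0% + 2.25% county = 2.25% → $0.14
Wireless earbuds $197.07: electronics → 9.25% + 0% county = 9.25% → $18.23
Dry cleaning (3 garments) $19.90: taxable services → 0% + 2.25% county = 2.25% → $0.45
Rotisserie chicken $7.67: hot prepared food → 6.25% + 2.25% county = 8.5% → $0.65
Umbrella $12.32: other taxable items → 4% + 0% county = 4% → $0.49
Watch battery replacement $15.76: taxable services → 0% + 2.25% county = 2.25% → $0.35
Hot soup (large) $4.89: hot prepared food → 6.25% + 2.25% county = 8.5% → $0.42
Wall clock $25.76: other taxable items → 4% + 0% county = 4% → $1.03
Key duplication $4.85: taxable services → 0% + 2.25% county = 2.25% → $0.11
Canvas tote bag $25.18: other taxable items → 4% + 0% county = 4% → $1.01
Subtotal = $339.36; tax = $24.29; total due = $363.65

$363.65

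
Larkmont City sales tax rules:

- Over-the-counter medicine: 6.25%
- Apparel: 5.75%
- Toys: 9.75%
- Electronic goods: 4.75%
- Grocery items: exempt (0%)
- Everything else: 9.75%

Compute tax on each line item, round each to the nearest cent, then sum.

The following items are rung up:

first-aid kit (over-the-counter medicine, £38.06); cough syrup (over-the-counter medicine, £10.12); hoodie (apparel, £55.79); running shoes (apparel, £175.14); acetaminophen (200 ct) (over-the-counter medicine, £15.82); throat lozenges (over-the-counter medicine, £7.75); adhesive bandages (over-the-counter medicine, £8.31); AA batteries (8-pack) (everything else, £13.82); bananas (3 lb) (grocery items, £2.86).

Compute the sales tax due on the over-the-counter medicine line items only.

£5.00

First-aid kit £38.06: over-the-counter medicine → 6.25% → £2.38
Cough syrup £10.12: over-the-counter medicine → 6.25% → £0.63
Acetaminophen (200 ct) £15.82: over-the-counter medicine → 6.25% → £0.99
Throat lozenges £7.75: over-the-counter medicine → 6.25% → £0.48
Adhesive bandages £8.31: over-the-counter medicine → 6.25% → £0.52
Tax on over-the-counter medicine = £2.38 + £0.63 + £0.99 + £0.48 + £0.52 = £5.00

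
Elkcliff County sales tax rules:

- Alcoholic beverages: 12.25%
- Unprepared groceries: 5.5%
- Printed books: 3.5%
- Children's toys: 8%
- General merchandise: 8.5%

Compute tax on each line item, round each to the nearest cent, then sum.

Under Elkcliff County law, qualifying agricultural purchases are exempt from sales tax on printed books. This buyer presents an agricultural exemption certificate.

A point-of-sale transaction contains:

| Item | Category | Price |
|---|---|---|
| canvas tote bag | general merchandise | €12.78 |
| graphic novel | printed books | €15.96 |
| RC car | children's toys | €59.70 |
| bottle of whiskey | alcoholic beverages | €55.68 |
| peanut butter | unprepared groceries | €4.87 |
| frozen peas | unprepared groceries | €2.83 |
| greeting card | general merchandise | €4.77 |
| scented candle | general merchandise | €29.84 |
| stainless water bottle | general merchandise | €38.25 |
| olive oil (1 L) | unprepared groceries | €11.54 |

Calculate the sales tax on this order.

Canvas tote bag €12.78: general merchandise → 8.5% → €1.09
Graphic novel €15.96: printed books, buyer-exempt → 0% → €0.00
RC car €59.70: children's toys → 8% → €4.78
Bottle of whiskey €55.68: alcoholic beverages → 12.25% → €6.82
Peanut butter €4.87: unprepared groceries → 5.5% → €0.27
Frozen peas €2.83: unprepared groceries → 5.5% → €0.16
Greeting card €4.77: general merchandise → 8.5% → €0.41
Scented candle €29.84: general merchandise → 8.5% → €2.54
Stainless water bottle €38.25: general merchandise → 8.5% → €3.25
Olive oil (1 L) €11.54: unprepared groceries → 5.5% → €0.63
Total tax = €1.09 + €4.78 + €6.82 + €0.27 + €0.16 + €0.41 + €2.54 + €3.25 + €0.63 = €19.95

€19.95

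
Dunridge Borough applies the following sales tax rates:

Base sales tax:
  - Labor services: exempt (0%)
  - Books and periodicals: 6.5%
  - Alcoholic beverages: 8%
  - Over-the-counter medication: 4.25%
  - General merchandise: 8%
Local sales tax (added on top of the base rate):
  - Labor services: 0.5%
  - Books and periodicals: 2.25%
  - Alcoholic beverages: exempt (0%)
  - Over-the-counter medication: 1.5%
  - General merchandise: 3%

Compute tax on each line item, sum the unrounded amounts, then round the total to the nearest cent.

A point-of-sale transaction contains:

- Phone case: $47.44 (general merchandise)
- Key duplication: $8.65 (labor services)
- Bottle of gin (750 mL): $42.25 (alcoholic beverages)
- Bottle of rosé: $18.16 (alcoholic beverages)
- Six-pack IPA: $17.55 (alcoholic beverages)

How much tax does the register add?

Phone case $47.44: general merchandise → 8% + 3% local = 11% → $5.2184
Key duplication $8.65: labor services → 0% + 0.5% local = 0.5% → $0.04325
Bottle of gin (750 mL) $42.25: alcoholic beverages → 8% + 0% local = 8% → $3.38
Bottle of rosé $18.16: alcoholic beverages → 8% + 0% local = 8% → $1.4528
Six-pack IPA $17.55: alcoholic beverages → 8% + 0% local = 8% → $1.404
Unrounded tax sum = $11.49845 → $11.50

$11.50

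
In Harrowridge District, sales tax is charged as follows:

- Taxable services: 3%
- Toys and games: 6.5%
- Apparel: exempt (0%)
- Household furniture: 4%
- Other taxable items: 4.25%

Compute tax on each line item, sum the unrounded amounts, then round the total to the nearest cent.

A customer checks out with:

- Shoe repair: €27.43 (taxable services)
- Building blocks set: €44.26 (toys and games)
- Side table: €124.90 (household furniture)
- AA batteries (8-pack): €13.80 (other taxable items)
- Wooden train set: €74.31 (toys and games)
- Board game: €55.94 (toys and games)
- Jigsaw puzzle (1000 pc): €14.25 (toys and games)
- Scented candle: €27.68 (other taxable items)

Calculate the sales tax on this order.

€19.85

Shoe repair €27.43: taxable services → 3% → €0.8229
Building blocks set €44.26: toys and games → 6.5% → €2.8769
Side table €124.90: household furniture → 4% → €4.996
AA batteries (8-pack) €13.80: other taxable items → 4.25% → €0.5865
Wooden train set €74.31: toys and games → 6.5% → €4.83015
Board game €55.94: toys and games → 6.5% → €3.6361
Jigsaw puzzle (1000 pc) €14.25: toys and games → 6.5% → €0.92625
Scented candle €27.68: other taxable items → 4.25% → €1.1764
Unrounded tax sum = €19.8512 → €19.85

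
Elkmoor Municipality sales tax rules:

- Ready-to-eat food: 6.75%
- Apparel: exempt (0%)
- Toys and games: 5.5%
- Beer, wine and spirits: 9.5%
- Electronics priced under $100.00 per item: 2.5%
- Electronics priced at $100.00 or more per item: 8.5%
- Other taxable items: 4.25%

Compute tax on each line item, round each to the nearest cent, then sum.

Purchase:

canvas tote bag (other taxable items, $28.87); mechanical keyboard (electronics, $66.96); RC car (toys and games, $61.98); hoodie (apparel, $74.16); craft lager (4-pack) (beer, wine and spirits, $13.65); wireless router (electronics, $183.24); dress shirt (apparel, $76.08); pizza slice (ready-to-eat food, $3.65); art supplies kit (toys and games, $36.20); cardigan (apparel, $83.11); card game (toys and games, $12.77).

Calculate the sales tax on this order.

$26.13

Canvas tote bag $28.87: other taxable items → 4.25% → $1.23
Mechanical keyboard $66.96: electronics, under $100.00 → 2.5% → $1.67
RC car $61.98: toys and games → 5.5% → $3.41
Hoodie $74.16: apparel → 0% → $0.00
Craft lager (4-pack) $13.65: beer, wine and spirits → 9.5% → $1.30
Wireless router $183.24: electronics, $100.00 or more → 8.5% → $15.58
Dress shirt $76.08: apparel → 0% → $0.00
Pizza slice $3.65: ready-to-eat food → 6.75% → $0.25
Art supplies kit $36.20: toys and games → 5.5% → $1.99
Cardigan $83.11: apparel → 0% → $0.00
Card game $12.77: toys and games → 5.5% → $0.70
Total tax = $1.23 + $1.67 + $3.41 + $1.30 + $15.58 + $0.25 + $1.99 + $0.70 = $26.13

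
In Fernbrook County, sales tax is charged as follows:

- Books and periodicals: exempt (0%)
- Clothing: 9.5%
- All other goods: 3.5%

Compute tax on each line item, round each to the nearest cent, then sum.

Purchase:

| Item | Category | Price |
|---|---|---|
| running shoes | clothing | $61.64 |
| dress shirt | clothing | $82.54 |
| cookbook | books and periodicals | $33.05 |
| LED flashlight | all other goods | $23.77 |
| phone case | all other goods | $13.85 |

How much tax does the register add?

Running shoes $61.64: clothing → 9.5% → $5.86
Dress shirt $82.54: clothing → 9.5% → $7.84
Cookbook $33.05: books and periodicals → 0% → $0.00
LED flashlight $23.77: all other goods → 3.5% → $0.83
Phone case $13.85: all other goods → 3.5% → $0.48
Total tax = $5.86 + $7.84 + $0.83 + $0.48 = $15.01

$15.01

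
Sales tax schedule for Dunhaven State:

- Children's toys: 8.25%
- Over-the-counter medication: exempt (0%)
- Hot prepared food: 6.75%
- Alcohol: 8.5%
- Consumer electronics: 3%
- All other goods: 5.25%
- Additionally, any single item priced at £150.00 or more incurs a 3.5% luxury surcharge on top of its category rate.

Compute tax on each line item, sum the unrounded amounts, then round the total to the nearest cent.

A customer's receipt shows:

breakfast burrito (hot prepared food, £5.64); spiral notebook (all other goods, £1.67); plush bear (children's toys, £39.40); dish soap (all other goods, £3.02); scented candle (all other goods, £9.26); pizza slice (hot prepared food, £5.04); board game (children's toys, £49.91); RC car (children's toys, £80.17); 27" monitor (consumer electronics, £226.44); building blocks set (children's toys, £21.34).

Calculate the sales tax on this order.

£31.91

Breakfast burrito £5.64: hot prepared food → 6.75% → £0.3807
Spiral notebook £1.67: all other goods → 5.25% → £0.087675
Plush bear £39.40: children's toys → 8.25% → £3.2505
Dish soap £3.02: all other goods → 5.25% → £0.15855
Scented candle £9.26: all other goods → 5.25% → £0.48615
Pizza slice £5.04: hot prepared food → 6.75% → £0.3402
Board game £49.91: children's toys → 8.25% → £4.117575
RC car £80.17: children's toys → 8.25% → £6.614025
27" monitor £226.44: consumer electronics → 3% + 3.5% surcharge = 6.5% → £14.7186
Building blocks set £21.34: children's toys → 8.25% → £1.76055
Unrounded tax sum = £31.914525 → £31.91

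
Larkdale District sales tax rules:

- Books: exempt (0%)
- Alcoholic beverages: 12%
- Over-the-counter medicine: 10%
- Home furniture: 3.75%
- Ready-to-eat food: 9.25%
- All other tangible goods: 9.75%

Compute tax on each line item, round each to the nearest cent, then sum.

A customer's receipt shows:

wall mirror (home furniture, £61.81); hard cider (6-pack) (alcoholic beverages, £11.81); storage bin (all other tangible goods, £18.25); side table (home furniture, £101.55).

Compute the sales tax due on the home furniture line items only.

£6.13

Wall mirror £61.81: home furniture → 3.75% → £2.32
Side table £101.55: home furniture → 3.75% → £3.81
Tax on home furniture = £2.32 + £3.81 = £6.13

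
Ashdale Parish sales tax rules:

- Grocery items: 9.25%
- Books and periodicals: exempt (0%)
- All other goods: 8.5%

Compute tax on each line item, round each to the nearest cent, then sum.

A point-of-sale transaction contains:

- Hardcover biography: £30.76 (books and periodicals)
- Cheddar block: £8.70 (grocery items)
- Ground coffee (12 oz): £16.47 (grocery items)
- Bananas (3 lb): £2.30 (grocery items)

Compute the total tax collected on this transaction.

Hardcover biography £30.76: books and periodicals → 0% → £0.00
Cheddar block £8.70: grocery items → 9.25% → £0.80
Ground coffee (12 oz) £16.47: grocery items → 9.25% → £1.52
Bananas (3 lb) £2.30: grocery items → 9.25% → £0.21
Total tax = £0.80 + £1.52 + £0.21 = £2.53

£2.53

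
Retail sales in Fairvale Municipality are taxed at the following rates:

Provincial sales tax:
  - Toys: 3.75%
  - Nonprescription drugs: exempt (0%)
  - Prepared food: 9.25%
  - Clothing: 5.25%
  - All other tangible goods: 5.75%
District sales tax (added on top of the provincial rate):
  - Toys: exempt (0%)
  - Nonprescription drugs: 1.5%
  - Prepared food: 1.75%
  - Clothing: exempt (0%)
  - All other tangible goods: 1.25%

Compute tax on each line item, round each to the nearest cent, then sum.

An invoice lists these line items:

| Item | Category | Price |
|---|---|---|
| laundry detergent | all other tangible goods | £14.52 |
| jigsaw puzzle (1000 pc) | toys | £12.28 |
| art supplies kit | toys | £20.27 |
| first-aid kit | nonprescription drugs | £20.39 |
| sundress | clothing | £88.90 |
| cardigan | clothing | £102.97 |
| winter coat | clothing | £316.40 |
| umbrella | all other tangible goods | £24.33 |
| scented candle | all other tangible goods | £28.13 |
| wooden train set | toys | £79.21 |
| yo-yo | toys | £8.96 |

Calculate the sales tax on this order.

Laundry detergent £14.52: all other tangible goods → 5.75% + 1.25% district = 7% → £1.02
Jigsaw puzzle (1000 pc) £12.28: toys → 3.75% + 0% district = 3.75% → £0.46
Art supplies kit £20.27: toys → 3.75% + 0% district = 3.75% → £0.76
First-aid kit £20.39: nonprescription drugs → 0% + 1.5% district = 1.5% → £0.31
Sundress £88.90: clothing → 5.25% + 0% district = 5.25% → £4.67
Cardigan £102.97: clothing → 5.25% + 0% district = 5.25% → £5.41
Winter coat £316.40: clothing → 5.25% + 0% district = 5.25% → £16.61
Umbrella £24.33: all other tangible goods → 5.75% + 1.25% district = 7% → £1.70
Scented candle £28.13: all other tangible goods → 5.75% + 1.25% district = 7% → £1.97
Wooden train set £79.21: toys → 3.75% + 0% district = 3.75% → £2.97
Yo-yo £8.96: toys → 3.75% + 0% district = 3.75% → £0.34
Total tax = £1.02 + £0.46 + £0.76 + £0.31 + £4.67 + £5.41 + £16.61 + £1.70 + £1.97 + £2.97 + £0.34 = £36.22

£36.22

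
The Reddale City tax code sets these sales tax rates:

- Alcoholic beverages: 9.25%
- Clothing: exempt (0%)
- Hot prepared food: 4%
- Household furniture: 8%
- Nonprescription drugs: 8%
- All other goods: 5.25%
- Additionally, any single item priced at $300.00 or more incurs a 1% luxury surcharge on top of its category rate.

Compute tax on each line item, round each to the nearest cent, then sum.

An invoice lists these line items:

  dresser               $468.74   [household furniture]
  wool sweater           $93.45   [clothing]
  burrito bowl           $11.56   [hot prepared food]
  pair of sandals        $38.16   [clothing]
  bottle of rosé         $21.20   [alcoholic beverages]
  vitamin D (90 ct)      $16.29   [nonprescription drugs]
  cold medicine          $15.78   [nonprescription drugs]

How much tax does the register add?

Dresser $468.74: household furniture → 8% + 1% surcharge = 9% → $42.19
Wool sweater $93.45: clothing → 0% → $0.00
Burrito bowl $11.56: hot prepared food → 4% → $0.46
Pair of sandals $38.16: clothing → 0% → $0.00
Bottle of rosé $21.20: alcoholic beverages → 9.25% → $1.96
Vitamin D (90 ct) $16.29: nonprescription drugs → 8% → $1.30
Cold medicine $15.78: nonprescription drugs → 8% → $1.26
Total tax = $42.19 + $0.46 + $1.96 + $1.30 + $1.26 = $47.17

$47.17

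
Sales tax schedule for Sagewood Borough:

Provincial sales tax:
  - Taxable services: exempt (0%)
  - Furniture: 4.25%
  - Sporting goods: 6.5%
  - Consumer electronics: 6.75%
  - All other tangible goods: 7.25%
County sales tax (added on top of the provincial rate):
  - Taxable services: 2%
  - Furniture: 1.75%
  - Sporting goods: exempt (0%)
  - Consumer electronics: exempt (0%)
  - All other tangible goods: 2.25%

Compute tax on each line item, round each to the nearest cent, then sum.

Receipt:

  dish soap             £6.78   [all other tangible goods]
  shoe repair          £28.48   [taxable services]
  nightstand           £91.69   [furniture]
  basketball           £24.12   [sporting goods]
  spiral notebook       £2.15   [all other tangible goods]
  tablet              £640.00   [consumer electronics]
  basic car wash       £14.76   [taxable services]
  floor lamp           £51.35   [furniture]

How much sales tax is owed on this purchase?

Dish soap £6.78: all other tangible goods → 7.25% + 2.25% county = 9.5% → £0.64
Shoe repair £28.48: taxable services → 0% + 2% county = 2% → £0.57
Nightstand £91.69: furniture → 4.25% + 1.75% county = 6% → £5.50
Basketball £24.12: sporting goods → 6.5% + 0% county = 6.5% → £1.57
Spiral notebook £2.15: all other tangible goods → 7.25% + 2.25% county = 9.5% → £0.20
Tablet £640.00: consumer electronics → 6.75% + 0% county = 6.75% → £43.20
Basic car wash £14.76: taxable services → 0% + 2% county = 2% → £0.30
Floor lamp £51.35: furniture → 4.25% + 1.75% county = 6% → £3.08
Total tax = £0.64 + £0.57 + £5.50 + £1.57 + £0.20 + £43.20 + £0.30 + £3.08 = £55.06

£55.06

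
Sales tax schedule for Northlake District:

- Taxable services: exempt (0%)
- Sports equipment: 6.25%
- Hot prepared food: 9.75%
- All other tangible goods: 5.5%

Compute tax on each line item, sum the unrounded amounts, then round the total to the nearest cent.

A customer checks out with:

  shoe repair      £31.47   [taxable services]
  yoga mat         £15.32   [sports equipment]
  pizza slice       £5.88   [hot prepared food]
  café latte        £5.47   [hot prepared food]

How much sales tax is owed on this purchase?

Shoe repair £31.47: taxable services → 0% → £0.00
Yoga mat £15.32: sports equipment → 6.25% → £0.9575
Pizza slice £5.88: hot prepared food → 9.75% → £0.5733
Café latte £5.47: hot prepared food → 9.75% → £0.533325
Unrounded tax sum = £2.064125 → £2.06

£2.06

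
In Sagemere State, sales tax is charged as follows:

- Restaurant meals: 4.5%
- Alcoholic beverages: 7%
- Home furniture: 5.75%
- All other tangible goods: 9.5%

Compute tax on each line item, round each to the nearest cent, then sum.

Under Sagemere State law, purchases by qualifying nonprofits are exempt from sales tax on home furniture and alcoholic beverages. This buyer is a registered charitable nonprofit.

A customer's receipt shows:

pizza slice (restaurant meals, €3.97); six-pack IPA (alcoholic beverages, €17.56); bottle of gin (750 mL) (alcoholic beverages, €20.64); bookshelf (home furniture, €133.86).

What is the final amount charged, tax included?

€176.21

Pizza slice €3.97: restaurant meals → 4.5% → €0.18
Six-pack IPA €17.56: alcoholic beverages, buyer-exempt → 0% → €0.00
Bottle of gin (750 mL) €20.64: alcoholic beverages, buyer-exempt → 0% → €0.00
Bookshelf €133.86: home furniture, buyer-exempt → 0% → €0.00
Subtotal = €176.03; tax = €0.18; total due = €176.21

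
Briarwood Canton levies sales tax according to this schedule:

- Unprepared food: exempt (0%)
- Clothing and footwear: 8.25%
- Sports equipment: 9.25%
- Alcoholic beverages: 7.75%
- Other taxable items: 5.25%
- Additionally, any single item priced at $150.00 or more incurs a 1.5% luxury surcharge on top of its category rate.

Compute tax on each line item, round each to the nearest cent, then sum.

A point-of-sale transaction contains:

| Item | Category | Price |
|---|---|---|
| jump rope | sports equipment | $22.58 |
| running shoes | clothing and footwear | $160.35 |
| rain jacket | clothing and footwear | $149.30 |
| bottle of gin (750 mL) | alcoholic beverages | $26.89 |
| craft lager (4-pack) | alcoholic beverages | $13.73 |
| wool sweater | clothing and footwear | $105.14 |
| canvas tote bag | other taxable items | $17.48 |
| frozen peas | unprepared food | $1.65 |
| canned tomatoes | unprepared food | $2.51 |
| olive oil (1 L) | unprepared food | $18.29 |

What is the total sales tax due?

$42.77

Jump rope $22.58: sports equipment → 9.25% → $2.09
Running shoes $160.35: clothing and footwear → 8.25% + 1.5% surcharge = 9.75% → $15.63
Rain jacket $149.30: clothing and footwear → 8.25% → $12.32
Bottle of gin (750 mL) $26.89: alcoholic beverages → 7.75% → $2.08
Craft lager (4-pack) $13.73: alcoholic beverages → 7.75% → $1.06
Wool sweater $105.14: clothing and footwear → 8.25% → $8.67
Canvas tote bag $17.48: other taxable items → 5.25% → $0.92
Frozen peas $1.65: unprepared food → 0% → $0.00
Canned tomatoes $2.51: unprepared food → 0% → $0.00
Olive oil (1 L) $18.29: unprepared food → 0% → $0.00
Total tax = $2.09 + $15.63 + $12.32 + $2.08 + $1.06 + $8.67 + $0.92 = $42.77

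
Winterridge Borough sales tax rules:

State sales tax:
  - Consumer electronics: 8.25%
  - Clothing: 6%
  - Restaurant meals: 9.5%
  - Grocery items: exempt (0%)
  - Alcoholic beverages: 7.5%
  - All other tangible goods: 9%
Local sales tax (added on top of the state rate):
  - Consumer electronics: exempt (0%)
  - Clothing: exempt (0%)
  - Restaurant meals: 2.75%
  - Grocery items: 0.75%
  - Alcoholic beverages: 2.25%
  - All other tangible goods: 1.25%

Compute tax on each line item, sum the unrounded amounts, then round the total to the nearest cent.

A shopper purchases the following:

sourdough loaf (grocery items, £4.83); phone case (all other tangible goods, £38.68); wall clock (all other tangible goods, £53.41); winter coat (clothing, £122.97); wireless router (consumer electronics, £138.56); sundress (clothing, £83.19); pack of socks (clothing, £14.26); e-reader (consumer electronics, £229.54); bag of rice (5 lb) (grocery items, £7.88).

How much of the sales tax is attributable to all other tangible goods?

£9.44

Phone case £38.68: all other tangible goods → 9% + 1.25% local = 10.25% → £3.9647
Wall clock £53.41: all other tangible goods → 9% + 1.25% local = 10.25% → £5.474525
Tax on all other tangible goods: unrounded sum = £9.439225 → £9.44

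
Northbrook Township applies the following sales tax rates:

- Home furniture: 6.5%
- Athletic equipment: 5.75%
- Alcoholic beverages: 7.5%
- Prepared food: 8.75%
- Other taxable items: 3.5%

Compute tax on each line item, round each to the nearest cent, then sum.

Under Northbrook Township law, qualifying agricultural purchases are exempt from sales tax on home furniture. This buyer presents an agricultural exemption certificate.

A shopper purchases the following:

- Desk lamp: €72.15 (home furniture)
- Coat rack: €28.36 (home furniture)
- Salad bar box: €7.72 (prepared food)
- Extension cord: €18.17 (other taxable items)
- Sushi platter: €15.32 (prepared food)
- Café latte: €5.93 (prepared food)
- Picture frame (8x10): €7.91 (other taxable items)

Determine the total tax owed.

Desk lamp €72.15: home furniture, buyer-exempt → 0% → €0.00
Coat rack €28.36: home furniture, buyer-exempt → 0% → €0.00
Salad bar box €7.72: prepared food → 8.75% → €0.68
Extension cord €18.17: other taxable items → 3.5% → €0.64
Sushi platter €15.32: prepared food → 8.75% → €1.34
Café latte €5.93: prepared food → 8.75% → €0.52
Picture frame (8x10) €7.91: other taxable items → 3.5% → €0.28
Total tax = €0.68 + €0.64 + €1.34 + €0.52 + €0.28 = €3.46

€3.46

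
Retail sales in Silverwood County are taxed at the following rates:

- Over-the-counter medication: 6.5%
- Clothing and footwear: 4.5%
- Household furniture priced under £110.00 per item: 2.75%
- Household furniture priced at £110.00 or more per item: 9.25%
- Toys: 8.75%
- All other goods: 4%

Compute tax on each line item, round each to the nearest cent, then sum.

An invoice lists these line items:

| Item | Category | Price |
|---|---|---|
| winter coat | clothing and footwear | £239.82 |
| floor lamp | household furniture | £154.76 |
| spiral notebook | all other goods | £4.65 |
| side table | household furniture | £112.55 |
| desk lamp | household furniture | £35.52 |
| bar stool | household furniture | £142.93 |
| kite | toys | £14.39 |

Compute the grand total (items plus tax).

Winter coat £239.82: clothing and footwear → 4.5% → £10.79
Floor lamp £154.76: household furniture, £110.00 or more → 9.25% → £14.32
Spiral notebook £4.65: all other goods → 4% → £0.19
Side table £112.55: household furniture, £110.00 or more → 9.25% → £10.41
Desk lamp £35.52: household furniture, under £110.00 → 2.75% → £0.98
Bar stool £142.93: household furniture, £110.00 or more → 9.25% → £13.22
Kite £14.39: toys → 8.75% → £1.26
Subtotal = £704.62; tax = £51.17; total due = £755.79

£755.79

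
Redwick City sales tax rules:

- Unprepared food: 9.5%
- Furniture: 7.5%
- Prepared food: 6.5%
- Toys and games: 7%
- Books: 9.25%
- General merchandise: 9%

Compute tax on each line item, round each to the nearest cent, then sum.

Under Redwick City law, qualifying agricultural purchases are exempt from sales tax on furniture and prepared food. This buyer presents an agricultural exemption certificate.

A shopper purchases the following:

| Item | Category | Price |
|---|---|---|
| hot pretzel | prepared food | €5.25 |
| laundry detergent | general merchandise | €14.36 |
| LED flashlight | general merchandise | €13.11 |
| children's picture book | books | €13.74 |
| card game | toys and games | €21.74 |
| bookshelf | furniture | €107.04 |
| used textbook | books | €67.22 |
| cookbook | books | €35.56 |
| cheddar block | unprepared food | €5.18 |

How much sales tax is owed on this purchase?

€15.26

Hot pretzel €5.25: prepared food, buyer-exempt → 0% → €0.00
Laundry detergent €14.36: general merchandise → 9% → €1.29
LED flashlight €13.11: general merchandise → 9% → €1.18
Children's picture book €13.74: books → 9.25% → €1.27
Card game €21.74: toys and games → 7% → €1.52
Bookshelf €107.04: furniture, buyer-exempt → 0% → €0.00
Used textbook €67.22: books → 9.25% → €6.22
Cookbook €35.56: books → 9.25% → €3.29
Cheddar block €5.18: unprepared food → 9.5% → €0.49
Total tax = €1.29 + €1.18 + €1.27 + €1.52 + €6.22 + €3.29 + €0.49 = €15.26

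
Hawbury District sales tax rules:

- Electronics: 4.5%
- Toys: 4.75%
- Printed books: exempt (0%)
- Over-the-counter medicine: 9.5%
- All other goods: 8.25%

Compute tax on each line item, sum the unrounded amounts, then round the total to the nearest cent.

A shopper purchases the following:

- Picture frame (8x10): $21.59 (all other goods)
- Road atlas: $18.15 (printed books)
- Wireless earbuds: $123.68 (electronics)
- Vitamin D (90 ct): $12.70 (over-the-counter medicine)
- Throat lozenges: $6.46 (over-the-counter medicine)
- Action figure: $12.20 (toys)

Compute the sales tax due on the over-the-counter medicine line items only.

Vitamin D (90 ct) $12.70: over-the-counter medicine → 9.5% → $1.2065
Throat lozenges $6.46: over-the-counter medicine → 9.5% → $0.6137
Tax on over-the-counter medicine: unrounded sum = $1.8202 → $1.82

$1.82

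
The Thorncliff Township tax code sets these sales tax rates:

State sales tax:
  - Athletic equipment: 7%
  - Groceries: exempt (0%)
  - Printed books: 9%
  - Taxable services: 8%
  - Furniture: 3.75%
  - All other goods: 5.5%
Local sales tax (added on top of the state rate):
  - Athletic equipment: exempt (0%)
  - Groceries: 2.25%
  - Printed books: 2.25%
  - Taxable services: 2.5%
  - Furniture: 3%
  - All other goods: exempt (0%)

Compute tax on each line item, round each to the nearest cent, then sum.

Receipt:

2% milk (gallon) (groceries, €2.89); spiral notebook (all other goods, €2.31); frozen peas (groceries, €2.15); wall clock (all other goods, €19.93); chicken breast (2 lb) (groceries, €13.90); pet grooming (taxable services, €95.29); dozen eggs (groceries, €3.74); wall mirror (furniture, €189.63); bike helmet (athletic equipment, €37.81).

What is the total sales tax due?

2% milk (gallon) €2.89: groceries → 0% + 2.25% local = 2.25% → €0.07
Spiral notebook €2.31: all other goods → 5.5% + 0% local = 5.5% → €0.13
Frozen peas €2.15: groceries → 0% + 2.25% local = 2.25% → €0.05
Wall clock €19.93: all other goods → 5.5% + 0% local = 5.5% → €1.10
Chicken breast (2 lb) €13.90: groceries → 0% + 2.25% local = 2.25% → €0.31
Pet grooming €95.29: taxable services → 8% + 2.5% local = 10.5% → €10.01
Dozen eggs €3.74: groceries → 0% + 2.25% local = 2.25% → €0.08
Wall mirror €189.63: furniture → 3.75% + 3% local = 6.75% → €12.80
Bike helmet €37.81: athletic equipment → 7% + 0% local = 7% → €2.65
Total tax = €0.07 + €0.13 + €0.05 + €1.10 + €0.31 + €10.01 + €0.08 + €12.80 + €2.65 = €27.20

€27.20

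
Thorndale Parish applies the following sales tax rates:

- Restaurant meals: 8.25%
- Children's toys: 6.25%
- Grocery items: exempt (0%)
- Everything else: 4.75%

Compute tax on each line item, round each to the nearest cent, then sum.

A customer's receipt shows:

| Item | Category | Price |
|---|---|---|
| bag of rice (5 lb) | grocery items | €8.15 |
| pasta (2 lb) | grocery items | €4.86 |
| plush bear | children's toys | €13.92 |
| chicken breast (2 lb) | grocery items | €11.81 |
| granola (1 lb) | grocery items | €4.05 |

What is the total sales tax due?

Bag of rice (5 lb) €8.15: grocery items → 0% → €0.00
Pasta (2 lb) €4.86: grocery items → 0% → €0.00
Plush bear €13.92: children's toys → 6.25% → €0.87
Chicken breast (2 lb) €11.81: grocery items → 0% → €0.00
Granola (1 lb) €4.05: grocery items → 0% → €0.00
Total tax = €0.87

€0.87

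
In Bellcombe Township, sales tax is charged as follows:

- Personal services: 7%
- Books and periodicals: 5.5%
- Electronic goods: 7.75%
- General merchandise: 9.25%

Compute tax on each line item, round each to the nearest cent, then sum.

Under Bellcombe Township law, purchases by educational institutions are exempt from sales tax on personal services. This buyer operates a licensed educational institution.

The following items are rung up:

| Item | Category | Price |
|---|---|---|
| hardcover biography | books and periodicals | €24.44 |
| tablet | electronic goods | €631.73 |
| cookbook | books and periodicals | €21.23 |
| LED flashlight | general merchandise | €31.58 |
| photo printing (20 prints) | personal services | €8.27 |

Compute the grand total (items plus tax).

€771.64

Hardcover biography €24.44: books and periodicals → 5.5% → €1.34
Tablet €631.73: electronic goods → 7.75% → €48.96
Cookbook €21.23: books and periodicals → 5.5% → €1.17
LED flashlight €31.58: general merchandise → 9.25% → €2.92
Photo printing (20 prints) €8.27: personal services, buyer-exempt → 0% → €0.00
Subtotal = €717.25; tax = €54.39; total due = €771.64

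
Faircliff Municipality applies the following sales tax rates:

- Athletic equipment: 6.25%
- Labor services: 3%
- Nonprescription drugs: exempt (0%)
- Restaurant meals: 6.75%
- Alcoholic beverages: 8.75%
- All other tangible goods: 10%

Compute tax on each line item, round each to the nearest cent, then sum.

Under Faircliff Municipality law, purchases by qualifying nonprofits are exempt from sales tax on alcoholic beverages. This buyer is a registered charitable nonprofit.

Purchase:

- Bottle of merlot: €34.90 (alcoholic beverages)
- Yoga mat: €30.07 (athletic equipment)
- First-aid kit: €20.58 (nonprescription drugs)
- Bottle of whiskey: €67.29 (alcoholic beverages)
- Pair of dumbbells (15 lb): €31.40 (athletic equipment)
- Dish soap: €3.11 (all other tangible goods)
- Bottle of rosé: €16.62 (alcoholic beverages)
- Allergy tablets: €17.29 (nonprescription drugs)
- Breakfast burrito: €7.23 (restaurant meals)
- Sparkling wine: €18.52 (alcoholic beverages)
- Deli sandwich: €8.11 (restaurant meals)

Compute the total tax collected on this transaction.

€5.19

Bottle of merlot €34.90: alcoholic beverages, buyer-exempt → 0% → €0.00
Yoga mat €30.07: athletic equipment → 6.25% → €1.88
First-aid kit €20.58: nonprescription drugs → 0% → €0.00
Bottle of whiskey €67.29: alcoholic beverages, buyer-exempt → 0% → €0.00
Pair of dumbbells (15 lb) €31.40: athletic equipment → 6.25% → €1.96
Dish soap €3.11: all other tangible goods → 10% → €0.31
Bottle of rosé €16.62: alcoholic beverages, buyer-exempt → 0% → €0.00
Allergy tablets €17.29: nonprescription drugs → 0% → €0.00
Breakfast burrito €7.23: restaurant meals → 6.75% → €0.49
Sparkling wine €18.52: alcoholic beverages, buyer-exempt → 0% → €0.00
Deli sandwich €8.11: restaurant meals → 6.75% → €0.55
Total tax = €1.88 + €1.96 + €0.31 + €0.49 + €0.55 = €5.19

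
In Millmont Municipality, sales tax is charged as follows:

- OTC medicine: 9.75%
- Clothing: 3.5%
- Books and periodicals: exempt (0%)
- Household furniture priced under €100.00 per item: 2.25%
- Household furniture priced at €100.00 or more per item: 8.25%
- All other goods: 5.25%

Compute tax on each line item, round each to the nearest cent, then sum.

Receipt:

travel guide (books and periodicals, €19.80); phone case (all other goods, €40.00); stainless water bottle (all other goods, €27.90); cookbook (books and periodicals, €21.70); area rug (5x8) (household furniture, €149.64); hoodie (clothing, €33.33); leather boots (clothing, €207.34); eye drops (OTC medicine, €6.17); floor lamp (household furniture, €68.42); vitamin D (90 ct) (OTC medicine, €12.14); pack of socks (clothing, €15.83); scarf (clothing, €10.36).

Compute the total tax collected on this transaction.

€28.57

Travel guide €19.80: books and periodicals → 0% → €0.00
Phone case €40.00: all other goods → 5.25% → €2.10
Stainless water bottle €27.90: all other goods → 5.25% → €1.46
Cookbook €21.70: books and periodicals → 0% → €0.00
Area rug (5x8) €149.64: household furniture, €100.00 or more → 8.25% → €12.35
Hoodie €33.33: clothing → 3.5% → €1.17
Leather boots €207.34: clothing → 3.5% → €7.26
Eye drops €6.17: OTC medicine → 9.75% → €0.60
Floor lamp €68.42: household furniture, under €100.00 → 2.25% → €1.54
Vitamin D (90 ct) €12.14: OTC medicine → 9.75% → €1.18
Pack of socks €15.83: clothing → 3.5% → €0.55
Scarf €10.36: clothing → 3.5% → €0.36
Total tax = €2.10 + €1.46 + €12.35 + €1.17 + €7.26 + €0.60 + €1.54 + €1.18 + €0.55 + €0.36 = €28.57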